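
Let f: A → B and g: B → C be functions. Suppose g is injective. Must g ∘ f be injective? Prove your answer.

No. Take A = {0, 1}, B = C = {0, 1, 2, 3}, f(0) = f(1) = 0, and g = identity (injective).
Then (g ∘ f)(0) = (g ∘ f)(1) = 0 with 0 ≠ 1, so g ∘ f is not injective.

not injective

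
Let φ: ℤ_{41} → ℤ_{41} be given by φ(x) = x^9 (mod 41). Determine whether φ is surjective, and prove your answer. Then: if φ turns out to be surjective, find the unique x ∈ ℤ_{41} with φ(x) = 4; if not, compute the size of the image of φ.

Since 41 is prime, the nonzero elements of ℤ_{41} form a cyclic group of order 40.
As gcd(9, 40) = 1, raising to the 9th power is a bijection on this group: if a^9 ≡ b^9 then (ab^{−1})^9 = 1, and the only element of order dividing gcd(9, 40) = 1 is 1, so a = b.
With φ(0) = 0 this makes φ injective on all of ℤ_{41}, hence bijective (finite equal-size domain and codomain). In particular φ is surjective.
Since φ is surjective, we find the preimage of 4. The inverse of x ↦ x^9 on (ℤ_{41})^× is x ↦ x^9, because 9·9 = 81 = 2·40 + 1 ≡ 1 (mod 40) and x^{40} = 1 for x ≠ 0 (Fermat). So φ⁻¹(4) = 4^9 mod 41.
Repeated squaring mod 41: 4^1 ≡ 4, 4^2 ≡ 4² = 16, 4^4 ≡ 16² = 256 ≡ 10, 4^8 ≡ 10² = 100 ≡ 18. Since 9 = 8 + 1, 4^9 ≡ 18·4: 18·4 = 72 ≡ 31. So 4^9 ≡ 31 (mod 41).
Hence φ⁻¹(4) = 31.

31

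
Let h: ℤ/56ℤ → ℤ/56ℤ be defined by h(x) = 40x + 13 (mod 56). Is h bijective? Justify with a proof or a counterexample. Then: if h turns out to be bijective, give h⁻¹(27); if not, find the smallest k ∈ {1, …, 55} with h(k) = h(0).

By definition, injectivity means: for all x_1, x_2 in the domain, h(x_1) = h(x_2) implies x_1 = x_2.
We have gcd(40, 56) = 8 > 1. Taking x_1 = 0 and x_2 = 7: h(0) = 13 and h(7) = 40·7 + 13 = 293 ≡ 13 (mod 56).
So h(0) = h(7) while 0 ≠ 7, therefore h is not injective, hence not bijective.
Since h is not bijective, we find the least positive k with h(k) = h(0): this means 40k ≡ 0 (mod 56), i.e. 56 ∣ 40k. Since gcd(40, 56) = 8, dividing through by 8 this holds exactly when 7 ∣ 5k, and as gcd(5, 7) = 1, exactly when 7 ∣ k.
The smallest positive such k is 7.

7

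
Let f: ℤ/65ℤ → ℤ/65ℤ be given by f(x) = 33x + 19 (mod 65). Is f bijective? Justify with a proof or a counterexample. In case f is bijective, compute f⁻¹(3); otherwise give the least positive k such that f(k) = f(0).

By definition, injectivity means: for all x_1, x_2 in the domain, f(x_1) = f(x_2) implies x_1 = x_2.
Suppose f(x_1) = f(x_2) in ℤ/65ℤ. Then 33x_1 + 19 ≡ 33x_2 + 19 (mod 65), hence 33(x_1 − x_2) ≡ 0 (mod 65).
Since gcd(33, 65) = 1, 33 is invertible modulo 65, hence x_1 − x_2 ≡ 0 (mod 65), i.e. x_1 = x_2.
We now compute 33⁻¹ mod 65 explicitly. Euclid's algorithm: 65 = 1·33 + 32, 33 = 1·32 + 1; back-substituting gives 1 = 2·33 − 1·65, so 33⁻¹ ≡ 2 (mod 65).
Then y ↦ 2(y − 19) is a two-sided inverse to f, so every y ∈ ℤ/65ℤ has a preimage.
Hence f is bijective.
Since f is bijective, we compute f⁻¹(3): solve 33x + 19 ≡ 3 (mod 65), i.e. 33x ≡ 49 (mod 65).
Multiplying by 33⁻¹ = 2 gives x ≡ 2·49 = 98 = 1·65 + 33 ≡ 33 (mod 65).
Check: f(33) = 33·33 + 19 = 1108 = 17·65 + 3 ≡ 3 (mod 65).

33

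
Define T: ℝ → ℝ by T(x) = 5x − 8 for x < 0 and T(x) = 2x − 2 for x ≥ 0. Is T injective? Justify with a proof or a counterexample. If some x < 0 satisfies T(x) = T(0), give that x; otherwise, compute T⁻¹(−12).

-4/5

Both pieces are strictly increasing (slopes 5 and 2), so each is injective on its own interval.
The left piece maps (−∞, 0) onto (−∞, −8); the right piece maps [0, ∞) onto [−2, ∞).
These images are disjoint, so no value is attained by both pieces. Hence T is injective.
Because the two images are disjoint, no x < 0 has T(x) = T(0), so we compute T⁻¹(−12): −12 lies in (−∞, −8), so solve 5x − 8 = −12: x = (−12 + 8)/5 = −4/5.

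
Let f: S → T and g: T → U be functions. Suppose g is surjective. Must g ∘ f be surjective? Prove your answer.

No. Take S = {1}, T = U = {1, 2, 3, 4, 5}, f(1) = 1, and g = identity (surjective).
Then (g ∘ f)(1) = 1, and 5 ∈ U has no preimage under g ∘ f, so g ∘ f is not surjective.

not surjective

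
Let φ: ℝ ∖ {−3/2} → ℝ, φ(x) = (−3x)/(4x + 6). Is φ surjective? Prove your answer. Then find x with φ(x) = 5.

If φ(x) = −3/4, cross-multiplying gives 4(−3x) = −3(4x + 6), which simplifies to 0 = −18 — false.  So −3/4 has no preimage and φ is not surjective.
Solving φ(x) = 5: cross-multiplying gives −3x = 5(4x + 6), which rearranges to −23x = 30, so x = −30/23.

-30/23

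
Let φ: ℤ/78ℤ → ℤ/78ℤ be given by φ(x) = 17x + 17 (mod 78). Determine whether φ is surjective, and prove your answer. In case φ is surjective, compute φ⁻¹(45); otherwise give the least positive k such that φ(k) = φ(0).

Since gcd(17, 78) = 1, 17 is invertible modulo 78. Euclid's algorithm: 78 = 4·17 + 10, 17 = 1·10 + 7, 10 = 1·7 + 3, 7 = 2·3 + 1; back-substituting gives 1 = 23·17 − 5·78, so 17⁻¹ ≡ 23 (mod 78).
For any y ∈ ℤ/78ℤ, x = 23(y − 17) mod 78 satisfies φ(x) = 17·23(y − 17) + 17 ≡ y (since 17·23 ≡ 1 mod 78). So every y has a preimage.
So φ is surjective.
Since φ is surjective, we compute φ⁻¹(45): solve 17x + 17 ≡ 45 (mod 78), i.e. 17x ≡ 28 (mod 78).
Multiplying by 17⁻¹ = 23 gives x ≡ 23·28 = 644 = 8·78 + 20 ≡ 20 (mod 78).
Check: φ(20) = 17·20 + 17 = 357 = 4·78 + 45 ≡ 45 (mod 78).

20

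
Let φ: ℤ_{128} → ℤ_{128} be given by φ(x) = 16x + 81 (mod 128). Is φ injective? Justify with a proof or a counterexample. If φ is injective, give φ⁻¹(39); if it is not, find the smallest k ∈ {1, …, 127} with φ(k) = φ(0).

8

By definition, φ is injective when φ(a) = φ(b) forces a = b.
We have gcd(16, 128) = 16 > 1. Taking a = 0 and b = 8: φ(0) = 81 and φ(8) = 16·8 + 81 = 209 ≡ 81 (mod 128).
So φ(0) = φ(8) while 0 ≠ 8, hence φ is not injective.
Since φ is not injective, we find the least positive k with φ(k) = φ(0): this means 16k ≡ 0 (mod 128), i.e. 128 ∣ 16k. Since gcd(16, 128) = 16, dividing through by 16 this holds exactly when 8 ∣ k.
The smallest positive such k is 8.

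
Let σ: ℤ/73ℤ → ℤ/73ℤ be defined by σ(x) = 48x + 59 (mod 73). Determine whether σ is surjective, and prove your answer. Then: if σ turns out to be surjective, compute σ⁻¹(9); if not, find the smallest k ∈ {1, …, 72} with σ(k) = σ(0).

By definition, surjectivity means every element of the codomain has a preimage under σ.
Since gcd(48, 73) = 1, 48 is invertible modulo 73. Euclid's algorithm: 73 = 1·48 + 25, 48 = 1·25 + 23, 25 = 1·23 + 2, 23 = 11·2 + 1; back-substituting gives 1 = 35·48 − 23·73, so 48⁻¹ ≡ 35 (mod 73).
For any y ∈ ℤ/73ℤ, x = 35(y − 59) mod 73 satisfies σ(x) = 48·35(y − 59) + 59 ≡ y (since 48·35 ≡ 1 mod 73). So every y has a preimage.
Therefore σ is surjective.
Since σ is surjective, we find σ⁻¹(9): we need 48x ≡ 9 − 59 ≡ 23 (mod 73). Using 48⁻¹ = 35: x ≡ 35·23 = 805 = 11·73 + 2, so x = 2.
Check: σ(2) = 48·2 + 59 = 155 = 2·73 + 9 ≡ 9 (mod 73).

2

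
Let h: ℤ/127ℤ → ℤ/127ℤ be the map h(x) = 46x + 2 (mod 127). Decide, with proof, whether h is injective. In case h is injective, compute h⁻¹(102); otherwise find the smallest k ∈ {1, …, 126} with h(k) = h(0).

85

Suppose h(u) = h(v) in ℤ/127ℤ. Then 46u + 2 ≡ 46v + 2 (mod 127), therefore 46(u − v) ≡ 0 (mod 127).
Since gcd(46, 127) = 1, 46 is invertible modulo 127, hence u − v ≡ 0 (mod 127), i.e. u = v.
Thus h is injective.
We now compute 46⁻¹ mod 127 explicitly. Euclid's algorithm: 127 = 2·46 + 35, 46 = 1·35 + 11, 35 = 3·11 + 2, 11 = 5·2 + 1; back-substituting gives 1 = 58·46 − 21·127, so 46⁻¹ ≡ 58 (mod 127).
Since h is injective, we compute h⁻¹(102): solve 46x + 2 ≡ 102 (mod 127), i.e. 46x ≡ 100 (mod 127).
Multiplying by 46⁻¹ = 58 gives x ≡ 58·100 = 5800 = 45·127 + 85 ≡ 85 (mod 127).
Check: h(85) = 46·85 + 2 = 3912 = 30·127 + 102 ≡ 102 (mod 127).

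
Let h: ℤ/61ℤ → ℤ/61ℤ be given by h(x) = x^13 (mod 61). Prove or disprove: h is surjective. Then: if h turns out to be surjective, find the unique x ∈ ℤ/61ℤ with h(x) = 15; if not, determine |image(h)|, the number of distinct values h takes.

Since 61 is prime, the nonzero elements of ℤ/61ℤ form a cyclic group of order 60.
As gcd(13, 60) = 1, raising to the 13th power is a bijection on this group: if s^13 ≡ t^13 then (st^{−1})^13 = 1, and the only element of order dividing gcd(13, 60) = 1 is 1, so s = t.
With h(0) = 0 this makes h injective on all of ℤ/61ℤ, hence bijective (finite equal-size domain and codomain). In particular h is surjective.
Since h is surjective, we find the preimage of 15. The inverse of x ↦ x^13 on (ℤ/61ℤ)^× is x ↦ x^37, because 13·37 = 481 = 8·60 + 1 ≡ 1 (mod 60) and x^{60} = 1 for x ≠ 0 (Fermat). So h⁻¹(15) = 15^37 mod 61.
Repeated squaring mod 61: 15^1 ≡ 15, 15^2 ≡ 15² = 225 ≡ 42, 15^4 ≡ 42² = 1764 ≡ 56, 15^8 ≡ 56² = 3136 ≡ 25, 15^16 ≡ 25² = 625 ≡ 15, 15^32 ≡ 15² = 225 ≡ 42. Since 37 = 32 + 4 + 1, 15^37 ≡ 42·56·15: 42·56 = 2352 ≡ 34, then 34·15 = 510 ≡ 22. So 15^37 ≡ 22 (mod 61).
Hence h⁻¹(15) = 22.

22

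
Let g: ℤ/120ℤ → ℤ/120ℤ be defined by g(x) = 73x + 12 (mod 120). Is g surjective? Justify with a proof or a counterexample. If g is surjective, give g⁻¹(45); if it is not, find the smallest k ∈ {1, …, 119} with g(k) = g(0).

81

Recall: g is surjective if every y in the codomain equals g(x) for some x in the domain.
Since gcd(73, 120) = 1, 73 is invertible modulo 120. Euclid's algorithm: 120 = 1·73 + 47, 73 = 1·47 + 26, 47 = 1·26 + 21, 26 = 1·21 + 5, 21 = 4·5 + 1; back-substituting gives 1 = 97·73 − 59·120, so 73⁻¹ ≡ 97 (mod 120).
Then y ↦ 97(y − 12) is a two-sided inverse to g, so every y ∈ ℤ/120ℤ has a preimage.
Therefore g is surjective.
Since g is surjective, we compute g⁻¹(45): solve 73x + 12 ≡ 45 (mod 120), i.e. 73x ≡ 33 (mod 120).
Multiplying by 73⁻¹ = 97 gives x ≡ 97·33 = 3201 = 26·120 + 81 ≡ 81 (mod 120).
Check: g(81) = 73·81 + 12 = 5925 = 49·120 + 45 ≡ 45 (mod 120).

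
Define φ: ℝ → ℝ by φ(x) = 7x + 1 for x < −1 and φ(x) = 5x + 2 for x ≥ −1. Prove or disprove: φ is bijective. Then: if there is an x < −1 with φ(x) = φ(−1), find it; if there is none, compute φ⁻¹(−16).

Both pieces are strictly increasing (slopes 7 and 5), so each is injective on its own interval.
The left piece maps (−∞, −1) onto (−∞, −6); the right piece maps [−1, ∞) onto [−3, ∞).
The images leave a gap (−6 has no preimage), so φ is not surjective, hence not bijective.
Because the two images are disjoint, no x < −1 has φ(x) = φ(−1), so we compute φ⁻¹(−16): −16 lies in (−∞, −6), so solve 7x + 1 = −16: x = (−16 − 1)/7 = −17/7.

-17/7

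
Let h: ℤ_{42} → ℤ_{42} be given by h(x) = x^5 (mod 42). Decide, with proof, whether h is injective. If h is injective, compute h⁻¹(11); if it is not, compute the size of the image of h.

Computing x^5 mod 42 for each x (by repeated squaring, reducing mod 42 at every step), the values h(0), h(1), …, h(41) are: 0, 1, 32, 33, 16, 17, 6, 7, 8, 39, 40, 23, 24, 13, 14, 15, 4, 5, 30, 31, 20, 21, 22, 11, 12, 37, 38, 27, 28, 29, 18, 19, 2, 3, 34, 35, 36, 25, 26, 9, 10, 41.
Every element of ℤ_{42} appears exactly once in this list, so h is a bijection, and in particular injective.
Since h is injective, we read off the preimage of 11 from the same table: h(23) = 11, so h⁻¹(11) = 23.

23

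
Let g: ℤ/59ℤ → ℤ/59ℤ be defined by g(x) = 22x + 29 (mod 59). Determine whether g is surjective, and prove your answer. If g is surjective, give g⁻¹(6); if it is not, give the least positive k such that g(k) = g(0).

Recall: g is surjective if every y in the codomain equals g(x) for some x in the domain.
Since gcd(22, 59) = 1, 22 is invertible modulo 59. Euclid's algorithm: 59 = 2·22 + 15, 22 = 1·15 + 7, 15 = 2·7 + 1; back-substituting gives 1 = 51·22 − 19·59, so 22⁻¹ ≡ 51 (mod 59).
Then y ↦ 51(y − 29) is a two-sided inverse to g, so every y ∈ ℤ/59ℤ has a preimage.
Hence g is surjective.
Since g is surjective, we find g⁻¹(6): we need 22x ≡ 6 − 29 ≡ 36 (mod 59). Using 22⁻¹ = 51: x ≡ 51·36 = 1836 = 31·59 + 7, so x = 7.
Check: g(7) = 22·7 + 29 = 183 = 3·59 + 6 ≡ 6 (mod 59).

7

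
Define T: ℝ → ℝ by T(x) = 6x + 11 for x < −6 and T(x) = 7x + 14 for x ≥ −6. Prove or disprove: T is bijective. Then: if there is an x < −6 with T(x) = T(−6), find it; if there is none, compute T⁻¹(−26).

Both pieces are strictly increasing (slopes 6 and 7), so each is injective on its own interval.
The left piece maps (−∞, −6) onto (−∞, −25); the right piece maps [−6, ∞) onto [−28, ∞).
These images overlap. In particular T(−6) = −28 (right piece), and solving 6x + 11 = −28 on the left piece gives x = −13/2 < −6.
So T(−13/2) = T(−6) with −13/2 ≠ −6, and T is not injective, hence not bijective. This x = −13/2 is the requested value below −6.

-13/2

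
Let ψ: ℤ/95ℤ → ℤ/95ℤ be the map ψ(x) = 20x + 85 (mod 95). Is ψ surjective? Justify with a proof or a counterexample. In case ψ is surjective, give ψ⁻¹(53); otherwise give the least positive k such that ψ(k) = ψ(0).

Since gcd(20, 95) = 5, we have 20x ≡ 0 (mod 5) for all x, so ψ(x) ≡ 0 (mod 5).
But 1 ≢ 0 (mod 5), so 1 ∈ ℤ/95ℤ has no preimage. Hence ψ is not surjective.
Since ψ is not surjective, we find the least positive k with ψ(k) = ψ(0): this means 20k ≡ 0 (mod 95), i.e. 95 ∣ 20k. Since gcd(20, 95) = 5, dividing through by 5 this holds exactly when 19 ∣ 4k, and as gcd(4, 19) = 1, exactly when 19 ∣ k.
The smallest positive such k is 19.

19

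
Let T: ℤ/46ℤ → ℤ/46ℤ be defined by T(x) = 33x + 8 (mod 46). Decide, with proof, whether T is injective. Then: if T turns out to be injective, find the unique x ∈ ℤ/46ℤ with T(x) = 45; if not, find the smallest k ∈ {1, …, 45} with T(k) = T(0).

If T(u) = T(v), then 33u ≡ 33v (mod 46). Because gcd(33, 46) = 1, we may cancel 33 to get u ≡ v (mod 46).
Hence T is injective.
We now compute 33⁻¹ mod 46 explicitly. Euclid's algorithm: 46 = 1·33 + 13, 33 = 2·13 + 7, 13 = 1·7 + 6, 7 = 1·6 + 1; back-substituting gives 1 = 7·33 − 5·46, so 33⁻¹ ≡ 7 (mod 46).
Since T is injective, we compute T⁻¹(45): solve 33x + 8 ≡ 45 (mod 46), i.e. 33x ≡ 37 (mod 46).
Multiplying by 33⁻¹ = 7 gives x ≡ 7·37 = 259 = 5·46 + 29 ≡ 29 (mod 46).
Check: T(29) = 33·29 + 8 = 965 = 20·46 + 45 ≡ 45 (mod 46).

29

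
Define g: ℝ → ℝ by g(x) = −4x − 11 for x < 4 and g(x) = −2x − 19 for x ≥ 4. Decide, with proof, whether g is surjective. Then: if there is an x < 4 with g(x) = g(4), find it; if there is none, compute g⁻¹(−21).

5/2

Both pieces are strictly decreasing (slopes −4 and −2), so each is injective on its own interval.
The left piece maps (−∞, 4) onto (−27, ∞); the right piece maps [4, ∞) onto (−∞, −27].
These images together cover ℝ, so g is surjective.
Because the two images are disjoint, no x < 4 has g(x) = g(4), so we compute g⁻¹(−21): −21 lies in (−27, ∞), so solve −4x − 11 = −21: x = (−21 + 11)/(−4) = 5/2.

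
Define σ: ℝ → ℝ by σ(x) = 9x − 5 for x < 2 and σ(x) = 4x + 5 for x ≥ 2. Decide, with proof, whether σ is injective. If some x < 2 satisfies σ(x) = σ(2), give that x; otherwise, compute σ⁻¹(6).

Both pieces are strictly increasing (slopes 9 and 4), so each is injective on its own interval.
The left piece maps (−∞, 2) onto (−∞, 13); the right piece maps [2, ∞) onto [13, ∞).
These images are disjoint, so no value is attained by both pieces. Therefore σ is injective.
Because the two images are disjoint, no x < 2 has σ(x) = σ(2), so we compute σ⁻¹(6): 6 lies in (−∞, 13), so solve 9x − 5 = 6: x = (6 + 5)/9 = 11/9.

11/9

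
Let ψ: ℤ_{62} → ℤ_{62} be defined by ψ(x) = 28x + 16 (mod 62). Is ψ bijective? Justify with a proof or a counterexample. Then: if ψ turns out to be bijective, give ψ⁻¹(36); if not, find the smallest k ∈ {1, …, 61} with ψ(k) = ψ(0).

We have gcd(28, 62) = 2 > 1. Taking a = 0 and b = 31: ψ(0) = 16 and ψ(31) = 28·31 + 16 = 884 ≡ 16 (mod 62).
So ψ(0) = ψ(31) while 0 ≠ 31, therefore ψ is not injective, hence not bijective.
Since ψ is not bijective, we find the least positive k with ψ(k) = ψ(0): this means 28k ≡ 0 (mod 62), i.e. 62 ∣ 28k. Since gcd(28, 62) = 2, dividing through by 2 this holds exactly when 31 ∣ 14k, and as gcd(14, 31) = 1, exactly when 31 ∣ k.
The smallest positive such k is 31.

31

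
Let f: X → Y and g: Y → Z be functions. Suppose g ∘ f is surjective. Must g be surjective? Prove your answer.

Let c ∈ Z. Since g ∘ f is surjective, some a ∈ X has g(f(a)) = c. Then b = f(a) ∈ Y satisfies g(b) = c. So g is surjective.

surjective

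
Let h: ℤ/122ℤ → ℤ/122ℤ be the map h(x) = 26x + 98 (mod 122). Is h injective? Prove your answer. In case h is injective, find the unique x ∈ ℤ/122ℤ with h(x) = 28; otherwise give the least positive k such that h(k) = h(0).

61

We have gcd(26, 122) = 2 > 1. Taking x_1 = 0 and x_2 = 61: h(0) = 98 and h(61) = 26·61 + 98 = 1684 ≡ 98 (mod 122).
So h(0) = h(61) while 0 ≠ 61, therefore h is not injective.
Since h is not injective, we find the least positive k with h(k) = h(0): this means 26k ≡ 0 (mod 122), i.e. 122 ∣ 26k. Since gcd(26, 122) = 2, dividing through by 2 this holds exactly when 61 ∣ 13k, and as gcd(13, 61) = 1, exactly when 61 ∣ k.
The smallest positive such k is 61.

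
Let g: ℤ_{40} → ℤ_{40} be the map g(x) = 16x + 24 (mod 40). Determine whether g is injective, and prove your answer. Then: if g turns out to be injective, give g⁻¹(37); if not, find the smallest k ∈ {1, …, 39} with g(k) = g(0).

5

We have gcd(16, 40) = 8 > 1. Taking s = 0 and t = 5: g(0) = 24 and g(5) = 16·5 + 24 = 104 ≡ 24 (mod 40).
So g(0) = g(5) while 0 ≠ 5, hence g is not injective.
Since g is not injective, we find the least positive k with g(k) = g(0): this means 16k ≡ 0 (mod 40), i.e. 40 ∣ 16k. Since gcd(16, 40) = 8, dividing through by 8 this holds exactly when 5 ∣ 2k, and as gcd(2, 5) = 1, exactly when 5 ∣ k.
The smallest positive such k is 5.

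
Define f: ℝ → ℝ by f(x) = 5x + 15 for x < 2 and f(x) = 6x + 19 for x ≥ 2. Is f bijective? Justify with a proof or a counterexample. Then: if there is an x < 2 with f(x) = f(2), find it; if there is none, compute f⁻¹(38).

Both pieces are strictly increasing (slopes 5 and 6), so each is injective on its own interval.
The left piece maps (−∞, 2) onto (−∞, 25); the right piece maps [2, ∞) onto [31, ∞).
The images leave a gap (25 has no preimage), so f is not surjective, hence not bijective.
Because the two images are disjoint, no x < 2 has f(x) = f(2), so we compute f⁻¹(38): 38 lies in [31, ∞), so solve 6x + 19 = 38: x = (38 − 19)/6 = 19/6.

19/6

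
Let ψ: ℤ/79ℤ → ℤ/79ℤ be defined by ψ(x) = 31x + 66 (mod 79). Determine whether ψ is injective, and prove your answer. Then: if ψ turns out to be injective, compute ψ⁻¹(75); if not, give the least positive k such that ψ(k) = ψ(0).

Recall that injectivity means: for all x_1, x_2 in the domain, ψ(x_1) = ψ(x_2) implies x_1 = x_2.
Suppose ψ(x_1) = ψ(x_2) in ℤ/79ℤ. Then 31x_1 + 66 ≡ 31x_2 + 66 (mod 79), thus 31(x_1 − x_2) ≡ 0 (mod 79).
Since gcd(31, 79) = 1, 31 is invertible modulo 79, therefore x_1 − x_2 ≡ 0 (mod 79), i.e. x_1 = x_2.
So ψ is injective.
We now compute 31⁻¹ mod 79 explicitly. Euclid's algorithm: 79 = 2·31 + 17, 31 = 1·17 + 14, 17 = 1·14 + 3, 14 = 4·3 + 2, 3 = 1·2 + 1; back-substituting gives 1 = 51·31 − 20·79, so 31⁻¹ ≡ 51 (mod 79).
Since ψ is injective, we find ψ⁻¹(75): we need 31x ≡ 75 − 66 ≡ 9 (mod 79). Using 31⁻¹ = 51: x ≡ 51·9 = 459 = 5·79 + 64, so x = 64.
Check: ψ(64) = 31·64 + 66 = 2050 = 25·79 + 75 ≡ 75 (mod 79).

64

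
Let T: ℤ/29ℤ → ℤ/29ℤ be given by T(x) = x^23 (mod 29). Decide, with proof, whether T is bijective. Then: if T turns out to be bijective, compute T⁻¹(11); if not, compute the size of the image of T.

10

Since 29 is prime, the nonzero elements of ℤ/29ℤ form a cyclic group of order 28.
As gcd(23, 28) = 1, raising to the 23rd power is a bijection on this group: if a^23 ≡ b^23 then (ab^{−1})^23 = 1, and the only element of order dividing gcd(23, 28) = 1 is 1, so a = b.
With T(0) = 0 this makes T injective on all of ℤ/29ℤ, hence bijective (finite equal-size domain and codomain). In particular T is bijective.
Since T is bijective, we find the preimage of 11. The inverse of x ↦ x^23 on (ℤ/29ℤ)^× is x ↦ x^11, because 23·11 = 253 = 9·28 + 1 ≡ 1 (mod 28) and x^{28} = 1 for x ≠ 0 (Fermat). So T⁻¹(11) = 11^11 mod 29.
Repeated squaring mod 29: 11^1 ≡ 11, 11^2 ≡ 11² = 121 ≡ 5, 11^4 ≡ 5² = 25, 11^8 ≡ 25² = 625 ≡ 16. Since 11 = 8 + 2 + 1, 11^11 ≡ 16·5·11: 16·5 = 80 ≡ 22, then 22·11 = 242 ≡ 10. So 11^11 ≡ 10 (mod 29).
Hence T⁻¹(11) = 10.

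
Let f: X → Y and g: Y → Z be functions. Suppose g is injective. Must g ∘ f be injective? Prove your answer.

No. Take X = {0, 1}, Y = Z = {0, 1}, f(0) = f(1) = 0, and g = identity (injective).
Then (g ∘ f)(0) = (g ∘ f)(1) = 0 with 0 ≠ 1, so g ∘ f is not injective.

not injective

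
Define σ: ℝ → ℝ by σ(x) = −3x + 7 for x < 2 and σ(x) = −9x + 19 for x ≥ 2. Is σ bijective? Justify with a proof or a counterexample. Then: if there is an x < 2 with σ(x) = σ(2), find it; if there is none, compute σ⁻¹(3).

4/3

Both pieces are strictly decreasing (slopes −3 and −9), so each is injective on its own interval.
The left piece maps (−∞, 2) onto (1, ∞); the right piece maps [2, ∞) onto (−∞, 1].
Since 1 = 1, the images partition ℝ: σ is injective and surjective, hence bijective.
Because the two images are disjoint, no x < 2 has σ(x) = σ(2), so we compute σ⁻¹(3): 3 lies in (1, ∞), so solve −3x + 7 = 3: x = (3 − 7)/(−3) = 4/3.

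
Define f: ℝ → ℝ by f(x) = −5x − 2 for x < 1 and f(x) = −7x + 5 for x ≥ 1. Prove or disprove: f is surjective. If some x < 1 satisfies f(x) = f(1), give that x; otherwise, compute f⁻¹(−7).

Both pieces are strictly decreasing (slopes −5 and −7), so each is injective on its own interval.
The left piece maps (−∞, 1) onto (−7, ∞); the right piece maps [1, ∞) onto (−∞, −2].
The union (−7, ∞) ∪ (−∞, −2] covers ℝ, so f is surjective.
For the follow-up: the images overlap, so an x < 1 with f(x) = f(1) exists. f(1) = −2; solving −5x − 2 = −2 for x < 1 gives x = (−2 + 2)/(−5) = 0.

0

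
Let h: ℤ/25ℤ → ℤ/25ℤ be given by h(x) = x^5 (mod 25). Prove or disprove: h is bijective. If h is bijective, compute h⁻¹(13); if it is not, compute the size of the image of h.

5

h(0) = 0^5 = 0.
h(5): Repeated squaring mod 25: 5^1 ≡ 5, 5^2 ≡ 5² = 25 ≡ 0, 5^4 ≡ 0² = 0. Since 5 = 4 + 1, 5^5 ≡ 0·5: 0·5 = 0. So 5^5 ≡ 0 (mod 25).
So h(0) = h(5) = 0 while 0 ≠ 5, thus h is not injective, hence not bijective.
Since h is not bijective, we determine |image(h)|. Computing x^5 mod 25 for each x (by repeated squaring, reducing mod 25 at every step), the values h(0), h(1), …, h(24) are: 0, 1, 7, 18, 24, 0, 1, 7, 18, 24, 0, 1, 7, 18, 24, 0, 1, 7, 18, 24, 0, 1, 7, 18, 24.
The distinct values are {0, 1, 7, 18, 24}; there are 5 of them.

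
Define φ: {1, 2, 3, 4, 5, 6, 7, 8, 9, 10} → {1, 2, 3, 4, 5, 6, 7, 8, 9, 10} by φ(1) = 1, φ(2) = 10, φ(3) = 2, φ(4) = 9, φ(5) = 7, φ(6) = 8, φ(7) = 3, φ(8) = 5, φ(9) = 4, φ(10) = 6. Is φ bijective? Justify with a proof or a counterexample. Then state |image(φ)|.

The values 1, 10, 2, 9, 7, 8, 3, 5, 4, 6 are a permutation of {1, 2, 3, 4, 5, 6, 7, 8, 9, 10}: each element appears exactly once.
So φ is injective and surjective, hence bijective.
The image of φ is {1, 2, 3, 4, 5, 6, 7, 8, 9, 10}, which has 10 elements.

10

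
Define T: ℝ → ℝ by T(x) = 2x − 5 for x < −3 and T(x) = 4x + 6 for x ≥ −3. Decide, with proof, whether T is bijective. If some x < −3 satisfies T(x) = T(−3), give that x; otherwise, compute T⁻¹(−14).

Both pieces are strictly increasing (slopes 2 and 4), so each is injective on its own interval.
The left piece maps (−∞, −3) onto (−∞, −11); the right piece maps [−3, ∞) onto [−6, ∞).
The images leave a gap (−11 has no preimage), so T is not surjective, hence not bijective.
Because the two images are disjoint, no x < −3 has T(x) = T(−3), so we compute T⁻¹(−14): −14 lies in (−∞, −11), so solve 2x − 5 = −14: x = (−14 + 5)/2 = −9/2.

-9/2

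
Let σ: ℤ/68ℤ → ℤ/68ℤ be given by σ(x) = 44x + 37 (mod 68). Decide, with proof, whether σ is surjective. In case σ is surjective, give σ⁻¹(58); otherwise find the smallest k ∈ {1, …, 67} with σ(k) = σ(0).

Since gcd(44, 68) = 4, we have 44x ≡ 0 (mod 4) for all x, so σ(x) ≡ 1 (mod 4).
But 0 ≢ 1 (mod 4), so 0 ∈ ℤ/68ℤ has no preimage. Therefore σ is not surjective.
Since σ is not surjective, we find the least positive k with σ(k) = σ(0): this means 44k ≡ 0 (mod 68), i.e. 68 ∣ 44k. Since gcd(44, 68) = 4, dividing through by 4 this holds exactly when 17 ∣ 11k, and as gcd(11, 17) = 1, exactly when 17 ∣ k.
The smallest positive such k is 17.

17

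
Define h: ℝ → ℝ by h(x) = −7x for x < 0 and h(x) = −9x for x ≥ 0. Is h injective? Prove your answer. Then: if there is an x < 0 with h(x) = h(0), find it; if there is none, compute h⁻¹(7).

Both pieces are strictly decreasing (slopes −7 and −9), so each is injective on its own interval.
The left piece maps (−∞, 0) onto (0, ∞); the right piece maps [0, ∞) onto (−∞, 0].
These images are disjoint, so no value is attained by both pieces. So h is injective.
Because the two images are disjoint, no x < 0 has h(x) = h(0), so we compute h⁻¹(7): 7 lies in (0, ∞), so solve −7x = 7: x = (7 − 0)/(−7) = −1.

-1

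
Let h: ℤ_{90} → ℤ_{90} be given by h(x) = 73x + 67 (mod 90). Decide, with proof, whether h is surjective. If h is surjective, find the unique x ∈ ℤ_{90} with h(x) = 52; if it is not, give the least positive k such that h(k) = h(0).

Recall that surjectivity means every element of the codomain has a preimage under h.
Since gcd(73, 90) = 1, 73 is invertible modulo 90. Euclid's algorithm: 90 = 1·73 + 17, 73 = 4·17 + 5, 17 = 3·5 + 2, 5 = 2·2 + 1; back-substituting gives 1 = 37·73 − 30·90, so 73⁻¹ ≡ 37 (mod 90).
For any y ∈ ℤ_{90}, x = 37(y − 67) mod 90 satisfies h(x) = 73·37(y − 67) + 67 ≡ y (since 73·37 ≡ 1 mod 90). So every y has a preimage.
Therefore h is surjective.
Since h is surjective, we compute h⁻¹(52): solve 73x + 67 ≡ 52 (mod 90), i.e. 73x ≡ 75 (mod 90).
Multiplying by 73⁻¹ = 37 gives x ≡ 37·75 = 2775 = 30·90 + 75 ≡ 75 (mod 90).
Check: h(75) = 73·75 + 67 = 5542 = 61·90 + 52 ≡ 52 (mod 90).

75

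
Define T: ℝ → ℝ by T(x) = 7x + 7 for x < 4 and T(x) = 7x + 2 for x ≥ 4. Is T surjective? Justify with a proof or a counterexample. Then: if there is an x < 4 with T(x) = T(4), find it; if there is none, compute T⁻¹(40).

23/7

Both pieces are strictly increasing (slopes 7 and 7), so each is injective on its own interval.
The left piece maps (−∞, 4) onto (−∞, 35); the right piece maps [4, ∞) onto [30, ∞).
The union (−∞, 35) ∪ [30, ∞) covers ℝ, so T is surjective.
For the follow-up: the images overlap, so an x < 4 with T(x) = T(4) exists. T(4) = 30; solving 7x + 7 = 30 for x < 4 gives x = (30 − 7)/7 = 23/7.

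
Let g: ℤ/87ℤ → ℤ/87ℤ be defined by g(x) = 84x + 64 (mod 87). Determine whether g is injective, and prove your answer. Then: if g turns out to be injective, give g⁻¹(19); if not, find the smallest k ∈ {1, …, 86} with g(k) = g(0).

We have gcd(84, 87) = 3 > 1. Taking a = 0 and b = 29: g(0) = 64 and g(29) = 84·29 + 64 = 2500 ≡ 64 (mod 87).
So g(0) = g(29) while 0 ≠ 29, thus g is not injective.
Since g is not injective, we find the least positive k with g(k) = g(0): this means 84k ≡ 0 (mod 87), i.e. 87 ∣ 84k. Since gcd(84, 87) = 3, dividing through by 3 this holds exactly when 29 ∣ 28k, and as gcd(28, 29) = 1, exactly when 29 ∣ k.
The smallest positive such k is 29.

29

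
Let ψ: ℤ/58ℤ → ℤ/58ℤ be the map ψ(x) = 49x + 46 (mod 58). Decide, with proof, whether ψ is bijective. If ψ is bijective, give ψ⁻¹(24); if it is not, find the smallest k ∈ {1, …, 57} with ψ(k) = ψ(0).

Suppose ψ(a) = ψ(b) in ℤ/58ℤ. Then 49a + 46 ≡ 49b + 46 (mod 58), thus 49(a − b) ≡ 0 (mod 58).
Since gcd(49, 58) = 1, 49 is invertible modulo 58, so a − b ≡ 0 (mod 58), i.e. a = b.
We now compute 49⁻¹ mod 58 explicitly. Euclid's algorithm: 58 = 1·49 + 9, 49 = 5·9 + 4, 9 = 2·4 + 1; back-substituting gives 1 = 45·49 − 38·58, so 49⁻¹ ≡ 45 (mod 58).
Then y ↦ 45(y − 46) is a two-sided inverse to ψ, so every y ∈ ℤ/58ℤ has a preimage.
Therefore ψ is bijective.
Since ψ is bijective, we find ψ⁻¹(24): we need 49x ≡ 24 − 46 ≡ 36 (mod 58). Using 49⁻¹ = 45: x ≡ 45·36 = 1620 = 27·58 + 54, so x = 54.
Check: ψ(54) = 49·54 + 46 = 2692 = 46·58 + 24 ≡ 24 (mod 58).

54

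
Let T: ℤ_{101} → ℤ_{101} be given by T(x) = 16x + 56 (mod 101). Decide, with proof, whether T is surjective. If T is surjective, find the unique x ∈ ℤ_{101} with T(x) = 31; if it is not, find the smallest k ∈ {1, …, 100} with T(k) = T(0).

30

Recall that surjectivity means every element of the codomain has a preimage under T.
Since gcd(16, 101) = 1, 16 is invertible modulo 101. Euclid's algorithm: 101 = 6·16 + 5, 16 = 3·5 + 1; back-substituting gives 1 = 19·16 − 3·101, so 16⁻¹ ≡ 19 (mod 101).
Then y ↦ 19(y − 56) is a two-sided inverse to T, so every y ∈ ℤ_{101} has a preimage.
Therefore T is surjective.
Since T is surjective, we compute T⁻¹(31): solve 16x + 56 ≡ 31 (mod 101), i.e. 16x ≡ 76 (mod 101).
Multiplying by 16⁻¹ = 19 gives x ≡ 19·76 = 1444 = 14·101 + 30 ≡ 30 (mod 101).
Check: T(30) = 16·30 + 56 = 536 = 5·101 + 31 ≡ 31 (mod 101).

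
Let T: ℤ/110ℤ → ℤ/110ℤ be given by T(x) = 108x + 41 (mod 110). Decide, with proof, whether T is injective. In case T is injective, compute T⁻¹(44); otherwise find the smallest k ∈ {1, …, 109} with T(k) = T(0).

By definition, T is injective when T(a) = T(b) forces a = b.
We have gcd(108, 110) = 2 > 1. Taking a = 0 and b = 55: T(0) = 41 and T(55) = 108·55 + 41 = 5981 ≡ 41 (mod 110).
So T(0) = T(55) while 0 ≠ 55, therefore T is not injective.
Since T is not injective, we find the least positive k with T(k) = T(0): this means 108k ≡ 0 (mod 110), i.e. 110 ∣ 108k. Since gcd(108, 110) = 2, dividing through by 2 this holds exactly when 55 ∣ 54k, and as gcd(54, 55) = 1, exactly when 55 ∣ k.
The smallest positive such k is 55.

55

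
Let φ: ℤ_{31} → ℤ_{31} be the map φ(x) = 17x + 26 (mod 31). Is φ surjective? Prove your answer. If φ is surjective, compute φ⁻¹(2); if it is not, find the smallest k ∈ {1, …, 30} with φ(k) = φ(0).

15

Since gcd(17, 31) = 1, 17 is invertible modulo 31. Euclid's algorithm: 31 = 1·17 + 14, 17 = 1·14 + 3, 14 = 4·3 + 2, 3 = 1·2 + 1; back-substituting gives 1 = 11·17 − 6·31, so 17⁻¹ ≡ 11 (mod 31).
Then y ↦ 11(y − 26) is a two-sided inverse to φ, so every y ∈ ℤ_{31} has a preimage.
Hence φ is surjective.
Since φ is surjective, we find φ⁻¹(2): we need 17x ≡ 2 − 26 ≡ 7 (mod 31). Using 17⁻¹ = 11: x ≡ 11·7 = 77 = 2·31 + 15, so x = 15.
Check: φ(15) = 17·15 + 26 = 281 = 9·31 + 2 ≡ 2 (mod 31).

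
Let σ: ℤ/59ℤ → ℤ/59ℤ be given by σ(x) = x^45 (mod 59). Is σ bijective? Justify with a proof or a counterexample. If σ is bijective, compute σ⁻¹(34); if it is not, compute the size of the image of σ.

39

Since 59 is prime, the nonzero elements of ℤ/59ℤ form a cyclic group of order 58.
As gcd(45, 58) = 1, raising to the 45th power is a bijection on this group: if a^45 ≡ b^45 then (ab^{−1})^45 = 1, and the only element of order dividing gcd(45, 58) = 1 is 1, so a = b.
With σ(0) = 0 this makes σ injective on all of ℤ/59ℤ, hence bijective (finite equal-size domain and codomain). In particular σ is bijective.
Since σ is bijective, we find the preimage of 34. The inverse of x ↦ x^45 on (ℤ/59ℤ)^× is x ↦ x^49, because 45·49 = 2205 = 38·58 + 1 ≡ 1 (mod 58) and x^{58} = 1 for x ≠ 0 (Fermat). So σ⁻¹(34) = 34^49 mod 59.
Repeated squaring mod 59: 34^1 ≡ 34, 34^2 ≡ 34² = 1156 ≡ 35, 34^4 ≡ 35² = 1225 ≡ 45, 34^8 ≡ 45² = 2025 ≡ 19, 34^16 ≡ 19² = 361 ≡ 7, 34^32 ≡ 7² = 49. Since 49 = 32 + 16 + 1, 34^49 ≡ 49·7·34: 49·7 = 343 ≡ 48, then 48·34 = 1632 ≡ 39. So 34^49 ≡ 39 (mod 59).
Hence σ⁻¹(34) = 39.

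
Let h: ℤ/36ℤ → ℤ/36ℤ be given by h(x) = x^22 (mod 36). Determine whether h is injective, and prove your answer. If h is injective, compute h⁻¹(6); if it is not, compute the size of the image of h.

8

h(0) = 0^22 = 0.
h(6): Repeated squaring mod 36: 6^1 ≡ 6, 6^2 ≡ 6² = 36 ≡ 0, 6^4 ≡ 0² = 0, 6^8 ≡ 0² = 0, 6^16 ≡ 0² = 0. Since 22 = 16 + 4 + 2, 6^22 ≡ 0·0·0: 0·0 = 0, then 0·0 = 0. So 6^22 ≡ 0 (mod 36).
So h(0) = h(6) = 0 while 0 ≠ 6, so h is not injective.
Since h is not injective, we determine |image(h)|. Computing x^22 mod 36 for each x (by repeated squaring, reducing mod 36 at every step), the values h(0), h(1), …, h(35) are: 0, 1, 16, 9, 4, 13, 0, 25, 28, 9, 28, 25, 0, 13, 4, 9, 16, 1, 0, 1, 16, 9, 4, 13, 0, 25, 28, 9, 28, 25, 0, 13, 4, 9, 16, 1.
The distinct values are {0, 1, 4, 9, 13, 16, 25, 28}; there are 8 of them.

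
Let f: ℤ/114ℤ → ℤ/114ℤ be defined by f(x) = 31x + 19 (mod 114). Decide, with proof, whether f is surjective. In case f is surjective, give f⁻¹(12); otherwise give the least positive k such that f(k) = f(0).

77

Recall: f is surjective if every y in the codomain equals f(x) for some x in the domain.
Since gcd(31, 114) = 1, 31 is invertible modulo 114. Euclid's algorithm: 114 = 3·31 + 21, 31 = 1·21 + 10, 21 = 2·10 + 1; back-substituting gives 1 = 103·31 − 28·114, so 31⁻¹ ≡ 103 (mod 114).
Then y ↦ 103(y − 19) is a two-sided inverse to f, so every y ∈ ℤ/114ℤ has a preimage.
Therefore f is surjective.
Since f is surjective, we compute f⁻¹(12): solve 31x + 19 ≡ 12 (mod 114), i.e. 31x ≡ 107 (mod 114).
Multiplying by 31⁻¹ = 103 gives x ≡ 103·107 = 11021 = 96·114 + 77 ≡ 77 (mod 114).
Check: f(77) = 31·77 + 19 = 2406 = 21·114 + 12 ≡ 12 (mod 114).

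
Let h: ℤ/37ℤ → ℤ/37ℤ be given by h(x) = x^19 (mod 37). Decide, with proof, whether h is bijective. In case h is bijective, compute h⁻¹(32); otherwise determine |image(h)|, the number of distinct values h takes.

5

Since 37 is prime, the nonzero elements of ℤ/37ℤ form a cyclic group of order 36.
As gcd(19, 36) = 1, raising to the 19th power is a bijection on this group: if a^19 ≡ b^19 then (ab^{−1})^19 = 1, and the only element of order dividing gcd(19, 36) = 1 is 1, so a = b.
With h(0) = 0 this makes h injective on all of ℤ/37ℤ, hence bijective (finite equal-size domain and codomain). In particular h is bijective.
Since h is bijective, we find the preimage of 32. The inverse of x ↦ x^19 on (ℤ/37ℤ)^× is x ↦ x^19, because 19·19 = 361 = 10·36 + 1 ≡ 1 (mod 36) and x^{36} = 1 for x ≠ 0 (Fermat). So h⁻¹(32) = 32^19 mod 37.
Repeated squaring mod 37: 32^1 ≡ 32, 32^2 ≡ 32² = 1024 ≡ 25, 32^4 ≡ 25² = 625 ≡ 33, 32^8 ≡ 33² = 1089 ≡ 16, 32^16 ≡ 16² = 256 ≡ 34. Since 19 = 16 + 2 + 1, 32^19 ≡ 34·25·32: 34·25 = 850 ≡ 36, then 36·32 = 1152 ≡ 5. So 32^19 ≡ 5 (mod 37).
Hence h⁻¹(32) = 5.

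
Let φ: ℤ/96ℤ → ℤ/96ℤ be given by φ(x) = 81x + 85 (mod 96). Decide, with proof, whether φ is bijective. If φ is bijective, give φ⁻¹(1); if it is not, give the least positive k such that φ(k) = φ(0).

32

We have gcd(81, 96) = 3 > 1. Taking a = 0 and b = 32: φ(0) = 85 and φ(32) = 81·32 + 85 = 2677 ≡ 85 (mod 96).
So φ(0) = φ(32) while 0 ≠ 32, so φ is not injective, hence not bijective.
Since φ is not bijective, we find the least positive k with φ(k) = φ(0): this means 81k ≡ 0 (mod 96), i.e. 96 ∣ 81k. Since gcd(81, 96) = 3, dividing through by 3 this holds exactly when 32 ∣ 27k, and as gcd(27, 32) = 1, exactly when 32 ∣ k.
The smallest positive such k is 32.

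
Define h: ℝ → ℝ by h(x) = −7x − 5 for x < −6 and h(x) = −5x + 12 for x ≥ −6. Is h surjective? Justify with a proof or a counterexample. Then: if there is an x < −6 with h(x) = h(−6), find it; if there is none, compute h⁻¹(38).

Both pieces are strictly decreasing (slopes −7 and −5), so each is injective on its own interval.
The left piece maps (−∞, −6) onto (37, ∞); the right piece maps [−6, ∞) onto (−∞, 42].
The union (37, ∞) ∪ (−∞, 42] covers ℝ, so h is surjective.
For the follow-up: the images overlap, so an x < −6 with h(x) = h(−6) exists. h(−6) = 42; solving −7x − 5 = 42 for x < −6 gives x = (42 + 5)/(−7) = −47/7.

-47/7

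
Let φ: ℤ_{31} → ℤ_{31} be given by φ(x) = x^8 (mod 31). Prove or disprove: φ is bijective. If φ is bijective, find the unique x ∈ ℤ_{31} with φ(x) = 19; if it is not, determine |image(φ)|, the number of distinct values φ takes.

16

φ(15): Repeated squaring mod 31: 15^1 ≡ 15, 15^2 ≡ 15² = 225 ≡ 8, 15^4 ≡ 8² = 64 ≡ 2, 15^8 ≡ 2² = 4. So 15^8 ≡ 4 (mod 31).
φ(16): Repeated squaring mod 31: 16^1 ≡ 16, 16^2 ≡ 16² = 256 ≡ 8, 16^4 ≡ 8² = 64 ≡ 2, 16^8 ≡ 2² = 4. So 16^8 ≡ 4 (mod 31).
So φ(15) = φ(16) = 4 while 15 ≠ 16, so φ is not injective, hence not bijective.
Since φ is not bijective, we determine |image(φ)|. Computing x^8 mod 31 for each x (by repeated squaring, reducing mod 31 at every step), the values φ(0), φ(1), …, φ(30) are: 0, 1, 8, 20, 2, 25, 5, 10, 16, 28, 14, 19, 9, 7, 18, 4, 4, 18, 7, 9, 19, 14, 28, 16, 10, 5, 25, 2, 20, 8, 1.
The distinct values are {0, 1, 2, 4, 5, 7, 8, 9, 10, 14, 16, 18, 19, 20, 25, 28}; there are 16 of them.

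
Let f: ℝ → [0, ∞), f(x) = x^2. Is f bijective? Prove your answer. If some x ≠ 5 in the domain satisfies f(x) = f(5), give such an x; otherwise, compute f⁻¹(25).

f(5) = 25 = (−5)^2 = f(−5) (since 2 is even), with 5 ≠ −5. So f is not injective, hence not bijective.
For the follow-up, such an x exists: taking x = −5 ∈ ℝ gives f(−5) = 25 = f(5) with −5 ≠ 5.

-5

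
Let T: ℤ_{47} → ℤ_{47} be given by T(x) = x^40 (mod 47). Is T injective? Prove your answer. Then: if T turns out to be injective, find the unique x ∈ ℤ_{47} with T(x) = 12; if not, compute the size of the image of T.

T(23): Repeated squaring mod 47: 23^1 ≡ 23, 23^2 ≡ 23² = 529 ≡ 12, 23^4 ≡ 12² = 144 ≡ 3, 23^8 ≡ 3² = 9, 23^16 ≡ 9² = 81 ≡ 34, 23^32 ≡ 34² = 1156 ≡ 28. Since 40 = 32 + 8, 23^40 ≡ 28·9: 28·9 = 252 ≡ 17. So 23^40 ≡ 17 (mod 47).
T(24): Repeated squaring mod 47: 24^1 ≡ 24, 24^2 ≡ 24² = 576 ≡ 12, 24^4 ≡ 12² = 144 ≡ 3, 24^8 ≡ 3² = 9, 24^16 ≡ 9² = 81 ≡ 34, 24^32 ≡ 34² = 1156 ≡ 28. Since 40 = 32 + 8, 24^40 ≡ 28·9: 28·9 = 252 ≡ 17. So 24^40 ≡ 17 (mod 47).
So T(23) = T(24) = 17 while 23 ≠ 24, thus T is not injective.
Since T is not injective, we determine |image(T)|. Computing x^40 mod 47 for each x (by repeated squaring, reducing mod 47 at every step), the values T(0), T(1), …, T(46) are: 0, 1, 36, 2, 27, 9, 25, 6, 32, 4, 42, 14, 7, 16, 28, 18, 24, 37, 3, 21, 8, 12, 34, 17, 17, 34, 12, 8, 21, 3, 37, 24, 18, 28, 16, 7, 14, 42, 4, 32, 6, 25, 9, 27, 2, 36, 1.
The distinct values are {0, 1, 2, 3, 4, 6, 7, 8, 9, 12, 14, 16, 17, 18, 21, 24, 25, 27, 28, 32, 34, 36, 37, 42}; there are 24 of them.

24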